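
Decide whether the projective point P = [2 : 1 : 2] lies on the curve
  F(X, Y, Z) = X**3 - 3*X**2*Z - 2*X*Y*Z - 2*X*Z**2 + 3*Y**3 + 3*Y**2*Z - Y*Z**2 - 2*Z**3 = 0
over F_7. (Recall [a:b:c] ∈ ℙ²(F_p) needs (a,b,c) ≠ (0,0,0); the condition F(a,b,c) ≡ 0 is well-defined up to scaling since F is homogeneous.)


F(2,1,2) ≡ 5 (mod 7); P is NOT on the curve.

Evaluate F(2, 1, 2) term-by-term (mod 7).
  X**3 ↦ 1·8·1·1 = 8
  -3*X**2*Z ↦ -3·4·1·2 = -24
  -2*X*Y*Z ↦ -2·2·1·2 = -8
  -2*X*Z**2 ↦ -2·2·1·4 = -16
  3*Y**3 ↦ 3·1·1·1 = 3
  3*Y**2*Z ↦ 3·1·1·2 = 6
  -Y*Z**2 ↦ -1·1·1·4 = -4
  -2*Z**3 ↦ -2·1·1·8 = -16
Sum: F(2, 1, 2) = (8) + (-24) + (-8) + (-16) + (3) + (6) + (-4) + (-16) = -51.
Reducing mod 7: -51 ≡ 5 (mod 7).
Since F(a, b, c) ≡ 5 ≠ 0 (mod 7), P does NOT lie on the curve.


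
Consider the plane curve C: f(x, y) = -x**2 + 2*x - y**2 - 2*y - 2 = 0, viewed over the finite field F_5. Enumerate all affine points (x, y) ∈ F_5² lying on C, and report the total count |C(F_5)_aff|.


Affine F_5-points: {(0, 1), (0, 2), (1, 4), (2, 1), (2, 2), (3, 0), (3, 3), (4, 0), (4, 3)}; count = 9.

For each of the 25 pairs (x, y) ∈ F_5², evaluate f(x, y) mod 5. Record the zeros.
  x = 0: [0↦3, 1↦0, 2↦0, 3↦3, 4↦4]  zeros at y ∈ {1, 2}
  x = 1: [0↦4, 1↦1, 2↦1, 3↦4, 4↦0]  zeros at y ∈ {4}
  x = 2: [0↦3, 1↦0, 2↦0, 3↦3, 4↦4]  zeros at y ∈ {1, 2}
  x = 3: [0↦0, 1↦2, 2↦2, 3↦0, 4↦1]  zeros at y ∈ {0, 3}
  x = 4: [0↦0, 1↦2, 2↦2, 3↦0, 4↦1]  zeros at y ∈ {0, 3}
Collecting zeros: affine points = {(0, 1), (0, 2), (1, 4), (2, 1), (2, 2), (3, 0), (3, 3), (4, 0), (4, 3)}.
Total count |C(F_5)_aff| = 9.


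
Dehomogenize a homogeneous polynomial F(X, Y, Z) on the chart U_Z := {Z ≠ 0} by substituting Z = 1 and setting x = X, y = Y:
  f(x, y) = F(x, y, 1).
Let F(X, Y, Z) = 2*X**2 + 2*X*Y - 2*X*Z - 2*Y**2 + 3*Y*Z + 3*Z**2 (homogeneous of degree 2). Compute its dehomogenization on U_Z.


f(x, y) = 2*x**2 + 2*x*y - 2*x - 2*y**2 + 3*y + 3

On U_Z we set Z = 1. Each monomial c·X^i·Y^j·Z^k in F becomes c·x^i·y^j·1^k = c·x^i·y^j.
Substituting Z = 1: F(X, Y, 1) = 2*x**2 + 2*x*y - 2*x - 2*y**2 + 3*y + 3.
Note: deg(f) ≤ deg(F) = 2; strict inequality happens when F is divisible by Z (lost terms).


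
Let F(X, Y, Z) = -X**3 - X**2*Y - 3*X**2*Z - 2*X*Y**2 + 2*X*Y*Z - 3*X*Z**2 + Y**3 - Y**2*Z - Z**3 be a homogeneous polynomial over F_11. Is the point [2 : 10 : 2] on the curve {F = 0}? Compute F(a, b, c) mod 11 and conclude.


F(2,10,2) ≡ 2 (mod 11); P is NOT on the curve.

Evaluate F(2, 10, 2) term-by-term (mod 11).
  -X**3 ↦ -1·8·1·1 = -8
  -X**2*Y ↦ -1·4·10·1 = -40
  -3*X**2*Z ↦ -3·4·1·2 = -24
  -2*X*Y**2 ↦ -2·2·100·1 = -400
  2*X*Y*Z ↦ 2·2·10·2 = 80
  -3*X*Z**2 ↦ -3·2·1·4 = -24
  Y**3 ↦ 1·1·1000·1 = 1000
  -Y**2*Z ↦ -1·1·100·2 = -200
  -Z**3 ↦ -1·1·1·8 = -8
Sum: F(2, 10, 2) = (-8) + (-40) + (-24) + (-400) + (80) + (-24) + (1000) + (-200) + (-8) = 376.
Reducing mod 11: 376 ≡ 2 (mod 11).
Since F(a, b, c) ≡ 2 ≠ 0 (mod 11), P does NOT lie on the curve.


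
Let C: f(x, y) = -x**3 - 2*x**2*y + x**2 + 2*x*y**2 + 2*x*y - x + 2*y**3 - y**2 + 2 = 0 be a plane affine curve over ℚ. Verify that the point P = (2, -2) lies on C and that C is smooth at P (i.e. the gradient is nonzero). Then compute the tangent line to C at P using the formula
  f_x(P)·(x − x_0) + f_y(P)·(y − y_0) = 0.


Tangent line at P: 11*x + 8*y - 6 = 0.

Step 1: f(2, -2) = 0, so P lies on C.
Step 2: partial derivatives
  f_x(x, y) = -3*x**2 - 4*x*y + 2*x + 2*y**2 + 2*y - 1, f_y(x, y) = -2*x**2 + 4*x*y + 2*x + 6*y**2 - 2*y.
  f_x(P) = 11, f_y(P) = 8 (gradient nonzero, so P is smooth).
Step 3: tangent line at P: 11·(x − 2) + 8·(y − -2) = 0.
Expanding: 11*x + 8*y - 6 = 0.


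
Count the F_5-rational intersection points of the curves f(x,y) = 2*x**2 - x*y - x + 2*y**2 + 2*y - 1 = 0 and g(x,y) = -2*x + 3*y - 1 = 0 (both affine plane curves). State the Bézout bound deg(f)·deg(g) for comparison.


Common zeros: {(2, 0)}; count = 1; Bézout bound = 2.

deg(f) = 2, deg(g) = 1, so Bézout bound = 2.
Scan x ∈ F_5. For each x, list the y ∈ F_5 with f(x, y) ≡ 0 and those with g(x, y) ≡ 0 (mod 5); the common zeros in that column are the intersection.
  x = 0: f ≡ 0 at y ∈ ∅; g ≡ 0 at y ∈ {2}; common: ∅.
  x = 1: f ≡ 0 at y ∈ {0, 2}; g ≡ 0 at y ∈ {1}; common: ∅.
  x = 2: f ≡ 0 at y ∈ {0}; g ≡ 0 at y ∈ {0}; common: {0}.
  x = 3: f ≡ 0 at y ∈ {1, 2}; g ≡ 0 at y ∈ {4}; common: ∅.
  x = 4: f ≡ 0 at y ∈ ∅; g ≡ 0 at y ∈ {3}; common: ∅.
Collecting: common zeros = {(2, 0)}, so the count is 1.
Comparison with the Bézout bound: 1 ≤ 2 = deg(f)·deg(g), as expected for curves with no common component (the affine F_5-count falls short of the bound because intersections may lie at infinity, over extension fields, or carry multiplicity).


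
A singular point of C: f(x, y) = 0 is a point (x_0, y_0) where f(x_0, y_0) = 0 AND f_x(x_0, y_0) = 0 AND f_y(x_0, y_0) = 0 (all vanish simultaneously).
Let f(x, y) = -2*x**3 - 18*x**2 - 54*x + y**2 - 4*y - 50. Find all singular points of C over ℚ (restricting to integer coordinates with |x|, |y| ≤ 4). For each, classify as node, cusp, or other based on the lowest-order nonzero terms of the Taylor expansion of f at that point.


Singular points: {(-3, 2)}; classification: cusp.

Compute partial derivatives:
  f_x = -6*x**2 - 36*x - 54.
  f_y = 2*y - 4.
Scan x_0 ∈ {−4, ..., 4}. For each x_0, f_y(x_0, y) is a polynomial in y; find its integer roots y ∈ {−4, ..., 4}, then test f_x and f at those candidates.
  x = -4: f_y(-4, y) = 2*y - 4; vanishes at y ∈ {2}. (-4, 2): f_x = -6 ≠ 0.
  x = -3: f_y(-3, y) = 2*y - 4; vanishes at y ∈ {2}. (-3, 2): f_x = 0, f = 0 — SINGULAR.
  x = -2: f_y(-2, y) = 2*y - 4; vanishes at y ∈ {2}. (-2, 2): f_x = -6 ≠ 0.
  x = -1: f_y(-1, y) = 2*y - 4; vanishes at y ∈ {2}. (-1, 2): f_x = -24 ≠ 0.
  x = 0: f_y(0, y) = 2*y - 4; vanishes at y ∈ {2}. (0, 2): f_x = -54 ≠ 0.
  x = 1: f_y(1, y) = 2*y - 4; vanishes at y ∈ {2}. (1, 2): f_x = -96 ≠ 0.
  x = 2: f_y(2, y) = 2*y - 4; vanishes at y ∈ {2}. (2, 2): f_x = -150 ≠ 0.
  x = 3: f_y(3, y) = 2*y - 4; vanishes at y ∈ {2}. (3, 2): f_x = -216 ≠ 0.
  x = 4: f_y(4, y) = 2*y - 4; vanishes at y ∈ {2}. (4, 2): f_x = -294 ≠ 0.
Only singular point on the grid: (-3, 2).
Classify: substitute x = -3 + u, y = 2 + v and expand: f = -2*u**3 + v**2.
No constant or linear terms (consistent with a singular point). Quadratic part: v**2. Cubic part: -2*u**3.
The quadratic part v**2 is a perfect square, so there is a single (double) tangent line v = 0, i.e. y = 2. Restricting the cubic part to that line (v = 0) leaves -2*u**3 ≠ 0, so f is not divisible by v and the branch is v² ≈ 2*u**3 to lowest order — this is a cusp.
Classification: cusp.


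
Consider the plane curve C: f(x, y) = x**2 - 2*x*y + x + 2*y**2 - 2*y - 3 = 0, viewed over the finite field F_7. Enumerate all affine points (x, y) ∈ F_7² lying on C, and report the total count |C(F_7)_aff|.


Affine F_7-points: {(0, 4)}; count = 1.

For each of the 49 pairs (x, y) ∈ F_7², evaluate f(x, y) mod 7. Record the zeros.
  x = 0: [0↦4, 1↦4, 2↦1, 3↦2, 4↦0, 5↦2, 6↦1]  zeros at y ∈ {4}
  x = 1: [0↦6, 1↦4, 2↦6, 3↦5, 4↦1, 5↦1, 6↦5]  zeros at y ∈ ∅
  x = 2: [0↦3, 1↦6, 2↦6, 3↦3, 4↦4, 5↦2, 6↦4]  zeros at y ∈ ∅
  x = 3: [0↦2, 1↦3, 2↦1, 3↦3, 4↦2, 5↦5, 6↦5]  zeros at y ∈ ∅
  x = 4: [0↦3, 1↦2, 2↦5, 3↦5, 4↦2, 5↦3, 6↦1]  zeros at y ∈ ∅
  x = 5: [0↦6, 1↦3, 2↦4, 3↦2, 4↦4, 5↦3, 6↦6]  zeros at y ∈ ∅
  x = 6: [0↦4, 1↦6, 2↦5, 3↦1, 4↦1, 5↦5, 6↦6]  zeros at y ∈ ∅
Collecting zeros: affine points = {(0, 4)}.
Total count |C(F_7)_aff| = 1.


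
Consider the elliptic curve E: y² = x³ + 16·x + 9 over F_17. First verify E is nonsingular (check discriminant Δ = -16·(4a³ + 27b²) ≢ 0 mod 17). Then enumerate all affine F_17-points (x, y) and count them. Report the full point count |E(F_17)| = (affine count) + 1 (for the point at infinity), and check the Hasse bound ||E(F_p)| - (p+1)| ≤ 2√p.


Affine points = {(0, 3), (0, 14), (1, 3), (1, 14), (2, 7), (2, 10), (3, 4), (3, 13), (4, 1), (4, 16), (6, 7), (6, 10), (9, 7), (9, 10), (10, 8), (10, 9), (12, 5), (12, 12), (13, 0), (14, 6), (14, 11), (16, 3), (16, 14)}; affine count = 23; |E(F_17)| = 24.

Discriminant check: Δ ∝ 4a³ + 27b² = 4·16³ + 27·9² = 4·4096 + 27·81 ≡ 7 (mod 17). Nonzero ⇒ E is nonsingular.
For each x ∈ F_17, compute rhs = x³ + 16·x + 9 mod 17, then count y ∈ F_17 with y² ≡ rhs.
  x = 0: rhs = 9, matching y values: 3, 14 (2 points).
  x = 1: rhs = 9, matching y values: 3, 14 (2 points).
  x = 2: rhs = 15, matching y values: 7, 10 (2 points).
  x = 3: rhs = 16, matching y values: 4, 13 (2 points).
  x = 4: rhs = 1, matching y values: 1, 16 (2 points).
  x = 5: rhs = 10, matching y values: none (0 points).
  x = 6: rhs = 15, matching y values: 7, 10 (2 points).
  x = 7: rhs = 5, matching y values: none (0 points).
  x = 8: rhs = 3, matching y values: none (0 points).
  x = 9: rhs = 15, matching y values: 7, 10 (2 points).
  x = 10: rhs = 13, matching y values: 8, 9 (2 points).
  x = 11: rhs = 3, matching y values: none (0 points).
  x = 12: rhs = 8, matching y values: 5, 12 (2 points).
  x = 13: rhs = 0, matching y values: 0 (1 points).
  x = 14: rhs = 2, matching y values: 6, 11 (2 points).
  x = 15: rhs = 3, matching y values: none (0 points).
  x = 16: rhs = 9, matching y values: 3, 14 (2 points).
Total affine count: 23.
Full point count |E(F_17)| = 23 + 1 = 24.
Hasse bound: |24 − (17+1)| = |6| = 6 ≤ 2√17 ≈ 8.2462 ✓.


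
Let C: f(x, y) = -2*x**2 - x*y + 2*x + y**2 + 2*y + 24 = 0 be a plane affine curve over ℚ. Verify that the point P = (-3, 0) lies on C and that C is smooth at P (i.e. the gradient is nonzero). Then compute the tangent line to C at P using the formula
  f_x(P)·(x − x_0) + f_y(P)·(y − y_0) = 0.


Tangent line at P: 14*x + 5*y + 42 = 0.

Step 1: f(-3, 0) = 0, so P lies on C.
Step 2: partial derivatives
  f_x(x, y) = -4*x - y + 2, f_y(x, y) = -x + 2*y + 2.
  f_x(P) = 14, f_y(P) = 5 (gradient nonzero, so P is smooth).
Step 3: tangent line at P: 14·(x − -3) + 5·(y − 0) = 0.
Expanding: 14*x + 5*y + 42 = 0.


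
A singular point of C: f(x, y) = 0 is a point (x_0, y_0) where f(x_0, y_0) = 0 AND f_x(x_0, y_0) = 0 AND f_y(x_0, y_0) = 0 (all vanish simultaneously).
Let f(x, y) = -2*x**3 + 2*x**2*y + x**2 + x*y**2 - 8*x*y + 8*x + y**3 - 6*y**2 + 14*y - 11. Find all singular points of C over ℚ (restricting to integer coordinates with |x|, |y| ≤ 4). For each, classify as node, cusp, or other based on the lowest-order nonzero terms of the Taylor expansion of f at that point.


Singular points: {(1, 2)}; classification: node.

Compute partial derivatives:
  f_x = -6*x**2 + 4*x*y + 2*x + y**2 - 8*y + 8.
  f_y = 2*x**2 + 2*x*y - 8*x + 3*y**2 - 12*y + 14.
Scan x_0 ∈ {−4, ..., 4}. For each x_0, f_y(x_0, y) is a polynomial in y; find its integer roots y ∈ {−4, ..., 4}, then test f_x and f at those candidates.
  x = -4: f_y(-4, y) = 3*y**2 - 20*y + 78; no integer root y with |y| ≤ 4.
  x = -3: f_y(-3, y) = 3*y**2 - 18*y + 56; no integer root y with |y| ≤ 4.
  x = -2: f_y(-2, y) = 3*y**2 - 16*y + 38; no integer root y with |y| ≤ 4.
  x = -1: f_y(-1, y) = 3*y**2 - 14*y + 24; no integer root y with |y| ≤ 4.
  x = 0: f_y(0, y) = 3*y**2 - 12*y + 14; no integer root y with |y| ≤ 4.
  x = 1: f_y(1, y) = 3*y**2 - 10*y + 8; vanishes at y ∈ {2}. (1, 2): f_x = 0, f = 0 — SINGULAR.
  x = 2: f_y(2, y) = 3*y**2 - 8*y + 6; no integer root y with |y| ≤ 4.
  x = 3: f_y(3, y) = 3*y**2 - 6*y + 8; no integer root y with |y| ≤ 4.
  x = 4: f_y(4, y) = 3*y**2 - 4*y + 14; no integer root y with |y| ≤ 4.
Only singular point on the grid: (1, 2).
Classify: substitute x = 1 + u, y = 2 + v and expand: f = -2*u**3 + 2*u**2*v - u**2 + u*v**2 + v**3 + v**2.
No constant or linear terms (consistent with a singular point). Quadratic part: -u**2 + v**2. Cubic part: -2*u**3 + 2*u**2*v + u*v**2 + v**3.
The quadratic part v**2 - u**2 = (v − u)(v + u) splits into two distinct linear factors, so there are two distinct tangent lines y − 2 = ±(x − 1) — this is a node (ordinary double point).
Classification: node.


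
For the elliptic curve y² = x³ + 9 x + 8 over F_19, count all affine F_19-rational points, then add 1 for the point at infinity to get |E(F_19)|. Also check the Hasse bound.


Affine points = {(3, 9), (3, 10), (5, 8), (5, 11), (9, 1), (9, 18), (12, 1), (12, 18), (13, 2), (13, 17), (14, 3), (14, 16), (16, 7), (16, 12), (17, 1), (17, 18), (18, 6), (18, 13)}; affine count = 18; |E(F_19)| = 19.

Discriminant check: Δ ∝ 4a³ + 27b² = 4·9³ + 27·8² = 4·729 + 27·64 ≡ 8 (mod 19). Nonzero ⇒ E is nonsingular.
For each x ∈ F_19, compute rhs = x³ + 9·x + 8 mod 19, then count y ∈ F_19 with y² ≡ rhs.
  x = 0: rhs = 8, matching y values: none (0 points).
  x = 1: rhs = 18, matching y values: none (0 points).
  x = 2: rhs = 15, matching y values: none (0 points).
  x = 3: rhs = 5, matching y values: 9, 10 (2 points).
  x = 4: rhs = 13, matching y values: none (0 points).
  x = 5: rhs = 7, matching y values: 8, 11 (2 points).
  x = 6: rhs = 12, matching y values: none (0 points).
  x = 7: rhs = 15, matching y values: none (0 points).
  x = 8: rhs = 3, matching y values: none (0 points).
  x = 9: rhs = 1, matching y values: 1, 18 (2 points).
  x = 10: rhs = 15, matching y values: none (0 points).
  x = 11: rhs = 13, matching y values: none (0 points).
  x = 12: rhs = 1, matching y values: 1, 18 (2 points).
  x = 13: rhs = 4, matching y values: 2, 17 (2 points).
  x = 14: rhs = 9, matching y values: 3, 16 (2 points).
  x = 15: rhs = 3, matching y values: none (0 points).
  x = 16: rhs = 11, matching y values: 7, 12 (2 points).
  x = 17: rhs = 1, matching y values: 1, 18 (2 points).
  x = 18: rhs = 17, matching y values: 6, 13 (2 points).
Total affine count: 18.
Full point count |E(F_19)| = 18 + 1 = 19.
Hasse bound: |19 − (19+1)| = |-1| = 1 ≤ 2√19 ≈ 8.7178 ✓.


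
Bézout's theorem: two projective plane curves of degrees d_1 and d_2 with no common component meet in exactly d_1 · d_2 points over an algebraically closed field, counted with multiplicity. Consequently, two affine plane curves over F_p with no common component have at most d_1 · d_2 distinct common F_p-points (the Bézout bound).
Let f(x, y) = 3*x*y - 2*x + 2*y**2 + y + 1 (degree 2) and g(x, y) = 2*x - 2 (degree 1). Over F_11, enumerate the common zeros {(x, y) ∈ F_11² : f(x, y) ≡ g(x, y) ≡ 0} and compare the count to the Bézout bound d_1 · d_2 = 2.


Common zeros: ∅; count = 0; Bézout bound = 2.

deg(f) = 2, deg(g) = 1, so Bézout bound = 2.
Scan x ∈ F_11. For each x, list the y ∈ F_11 with f(x, y) ≡ 0 and those with g(x, y) ≡ 0 (mod 11); the common zeros in that column are the intersection.
  x = 0: f ≡ 0 at y ∈ {2, 3}; g ≡ 0 at y ∈ ∅; common: ∅.
  x = 1: f ≡ 0 at y ∈ ∅; g ≡ 0 at y ∈ {0, 1, 2, 3, 4, 5, 6, 7, 8, 9, 10}; common: ∅.
  x = 2: f ≡ 0 at y ∈ ∅; g ≡ 0 at y ∈ ∅; common: ∅.
  x = 3: f ≡ 0 at y ∈ ∅; g ≡ 0 at y ∈ ∅; common: ∅.
  x = 4: f ≡ 0 at y ∈ {4, 6}; g ≡ 0 at y ∈ ∅; common: ∅.
  x = 5: f ≡ 0 at y ∈ {5, 9}; g ≡ 0 at y ∈ ∅; common: ∅.
  x = 6: f ≡ 0 at y ∈ {0, 7}; g ≡ 0 at y ∈ ∅; common: ∅.
  x = 7: f ≡ 0 at y ∈ {1, 10}; g ≡ 0 at y ∈ ∅; common: ∅.
  x = 8: f ≡ 0 at y ∈ ∅; g ≡ 0 at y ∈ ∅; common: ∅.
  x = 9: f ≡ 0 at y ∈ ∅; g ≡ 0 at y ∈ ∅; common: ∅.
  x = 10: f ≡ 0 at y ∈ ∅; g ≡ 0 at y ∈ ∅; common: ∅.
Collecting: common zeros = ∅, so the count is 0.
Comparison with the Bézout bound: 0 ≤ 2 = deg(f)·deg(g), as expected for curves with no common component (the affine F_11-count falls short of the bound because intersections may lie at infinity, over extension fields, or carry multiplicity).


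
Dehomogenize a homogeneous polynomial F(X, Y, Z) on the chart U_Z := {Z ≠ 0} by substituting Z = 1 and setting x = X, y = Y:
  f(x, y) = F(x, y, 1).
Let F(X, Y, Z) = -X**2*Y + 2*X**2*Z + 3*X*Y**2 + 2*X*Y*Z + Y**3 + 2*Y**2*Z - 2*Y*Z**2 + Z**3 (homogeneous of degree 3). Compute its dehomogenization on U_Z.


f(x, y) = -x**2*y + 2*x**2 + 3*x*y**2 + 2*x*y + y**3 + 2*y**2 - 2*y + 1

On U_Z we set Z = 1. Each monomial c·X^i·Y^j·Z^k in F becomes c·x^i·y^j·1^k = c·x^i·y^j.
Substituting Z = 1: F(X, Y, 1) = -x**2*y + 2*x**2 + 3*x*y**2 + 2*x*y + y**3 + 2*y**2 - 2*y + 1.
Note: deg(f) ≤ deg(F) = 3; strict inequality happens when F is divisible by Z (lost terms).


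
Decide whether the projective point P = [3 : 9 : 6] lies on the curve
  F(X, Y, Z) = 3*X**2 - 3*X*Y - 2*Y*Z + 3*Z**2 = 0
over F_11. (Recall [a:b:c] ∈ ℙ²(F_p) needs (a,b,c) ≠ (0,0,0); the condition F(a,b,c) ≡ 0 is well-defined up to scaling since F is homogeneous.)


F(3,9,6) ≡ 1 (mod 11); P is NOT on the curve.

Evaluate F(3, 9, 6) term-by-term (mod 11).
  3*X**2 ↦ 3·9·1·1 = 27
  -3*X*Y ↦ -3·3·9·1 = -81
  -2*Y*Z ↦ -2·1·9·6 = -108
  3*Z**2 ↦ 3·1·1·36 = 108
Sum: F(3, 9, 6) = (27) + (-81) + (-108) + (108) = -54.
Reducing mod 11: -54 ≡ 1 (mod 11).
Since F(a, b, c) ≡ 1 ≠ 0 (mod 11), P does NOT lie on the curve.


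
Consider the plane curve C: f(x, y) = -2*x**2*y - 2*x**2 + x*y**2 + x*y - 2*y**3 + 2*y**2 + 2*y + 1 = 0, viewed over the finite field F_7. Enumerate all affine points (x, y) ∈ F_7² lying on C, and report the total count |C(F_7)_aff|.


Affine F_7-points: {(0, 5), (1, 4), (2, 0), (5, 0), (6, 3), (6, 5)}; count = 6.

For each of the 49 pairs (x, y) ∈ F_7², evaluate f(x, y) mod 7. Record the zeros.
  x = 0: [0↦1, 1↦3, 2↦4, 3↦6, 4↦4, 5↦0, 6↦3]  zeros at y ∈ {5}
  x = 1: [0↦6, 1↦1, 2↦4, 3↦3, 4↦0, 5↦4, 6↦3]  zeros at y ∈ {4}
  x = 2: [0↦0, 1↦5, 2↦6, 3↦5, 4↦4, 5↦5, 6↦3]  zeros at y ∈ {0}
  x = 3: [0↦4, 1↦1, 2↦3, 3↦5, 4↦2, 5↦3, 6↦3]  zeros at y ∈ ∅
  x = 4: [0↦4, 1↦3, 2↦2, 3↦3, 4↦1, 5↦5, 6↦3]  zeros at y ∈ ∅
  x = 5: [0↦0, 1↦4, 2↦3, 3↦6, 4↦1, 5↦4, 6↦3]  zeros at y ∈ {0}
  x = 6: [0↦6, 1↦4, 2↦6, 3↦0, 4↦2, 5↦0, 6↦3]  zeros at y ∈ {3, 5}
Collecting zeros: affine points = {(0, 5), (1, 4), (2, 0), (5, 0), (6, 3), (6, 5)}.
Total count |C(F_7)_aff| = 6.


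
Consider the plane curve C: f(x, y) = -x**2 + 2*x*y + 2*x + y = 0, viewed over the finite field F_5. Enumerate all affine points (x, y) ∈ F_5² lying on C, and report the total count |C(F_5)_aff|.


Affine F_5-points: {(0, 0), (1, 3), (2, 0), (2, 1), (2, 2), (2, 3), (2, 4), (3, 4), (4, 2)}; count = 9.

For each of the 25 pairs (x, y) ∈ F_5², evaluate f(x, y) mod 5. Record the zeros.
  x = 0: [0↦0, 1↦1, 2↦2, 3↦3, 4↦4]  zeros at y ∈ {0}
  x = 1: [0↦1, 1↦4, 2↦2, 3↦0, 4↦3]  zeros at y ∈ {3}
  x = 2: [0↦0, 1↦0, 2↦0, 3↦0, 4↦0]  zeros at y ∈ {0, 1, 2, 3, 4}
  x = 3: [0↦2, 1↦4, 2↦1, 3↦3, 4↦0]  zeros at y ∈ {4}
  x = 4: [0↦2, 1↦1, 2↦0, 3↦4, 4↦3]  zeros at y ∈ {2}
Collecting zeros: affine points = {(0, 0), (1, 3), (2, 0), (2, 1), (2, 2), (2, 3), (2, 4), (3, 4), (4, 2)}.
Total count |C(F_5)_aff| = 9.


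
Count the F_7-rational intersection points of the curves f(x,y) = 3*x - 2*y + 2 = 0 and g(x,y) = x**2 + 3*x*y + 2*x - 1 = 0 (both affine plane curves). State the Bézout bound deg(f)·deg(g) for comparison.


Common zeros: ∅; count = 0; Bézout bound = 2.

deg(f) = 1, deg(g) = 2, so Bézout bound = 2.
Scan x ∈ F_7. For each x, list the y ∈ F_7 with f(x, y) ≡ 0 and those with g(x, y) ≡ 0 (mod 7); the common zeros in that column are the intersection.
  x = 0: f ≡ 0 at y ∈ {1}; g ≡ 0 at y ∈ ∅; common: ∅.
  x = 1: f ≡ 0 at y ∈ {6}; g ≡ 0 at y ∈ {4}; common: ∅.
  x = 2: f ≡ 0 at y ∈ {4}; g ≡ 0 at y ∈ {0}; common: ∅.
  x = 3: f ≡ 0 at y ∈ {2}; g ≡ 0 at y ∈ {0}; common: ∅.
  x = 4: f ≡ 0 at y ∈ {0}; g ≡ 0 at y ∈ {1}; common: ∅.
  x = 5: f ≡ 0 at y ∈ {5}; g ≡ 0 at y ∈ {1}; common: ∅.
  x = 6: f ≡ 0 at y ∈ {3}; g ≡ 0 at y ∈ {4}; common: ∅.
Collecting: common zeros = ∅, so the count is 0.
Comparison with the Bézout bound: 0 ≤ 2 = deg(f)·deg(g), as expected for curves with no common component (the affine F_7-count falls short of the bound because intersections may lie at infinity, over extension fields, or carry multiplicity).


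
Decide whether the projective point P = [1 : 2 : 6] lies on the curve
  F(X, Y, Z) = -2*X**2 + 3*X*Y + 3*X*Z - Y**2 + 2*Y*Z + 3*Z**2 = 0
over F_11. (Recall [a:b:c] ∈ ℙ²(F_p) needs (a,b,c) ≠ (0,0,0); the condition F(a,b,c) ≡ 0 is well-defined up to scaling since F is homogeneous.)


F(1,2,6) ≡ 7 (mod 11); P is NOT on the curve.

Evaluate F(1, 2, 6) term-by-term (mod 11).
  -2*X**2 ↦ -2·1·1·1 = -2
  3*X*Y ↦ 3·1·2·1 = 6
  3*X*Z ↦ 3·1·1·6 = 18
  -Y**2 ↦ -1·1·4·1 = -4
  2*Y*Z ↦ 2·1·2·6 = 24
  3*Z**2 ↦ 3·1·1·36 = 108
Sum: F(1, 2, 6) = (-2) + (6) + (18) + (-4) + (24) + (108) = 150.
Reducing mod 11: 150 ≡ 7 (mod 11).
Since F(a, b, c) ≡ 7 ≠ 0 (mod 11), P does NOT lie on the curve.


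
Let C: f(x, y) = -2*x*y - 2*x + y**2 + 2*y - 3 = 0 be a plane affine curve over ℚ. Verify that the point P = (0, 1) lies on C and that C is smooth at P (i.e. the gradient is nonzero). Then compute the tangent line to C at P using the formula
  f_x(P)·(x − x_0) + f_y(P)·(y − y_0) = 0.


Tangent line at P: -4*x + 4*y - 4 = 0.

Step 1: f(0, 1) = 0, so P lies on C.
Step 2: partial derivatives
  f_x(x, y) = -2*y - 2, f_y(x, y) = -2*x + 2*y + 2.
  f_x(P) = -4, f_y(P) = 4 (gradient nonzero, so P is smooth).
Step 3: tangent line at P: -4·(x − 0) + 4·(y − 1) = 0.
Expanding: -4*x + 4*y - 4 = 0.


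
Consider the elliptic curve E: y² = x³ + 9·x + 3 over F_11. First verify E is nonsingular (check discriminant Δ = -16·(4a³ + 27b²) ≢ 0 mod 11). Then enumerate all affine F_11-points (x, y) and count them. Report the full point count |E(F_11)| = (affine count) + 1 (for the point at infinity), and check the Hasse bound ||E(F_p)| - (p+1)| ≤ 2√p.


Affine points = {(0, 5), (0, 6), (4, 2), (4, 9), (6, 3), (6, 8), (8, 2), (8, 9), (10, 2), (10, 9)}; affine count = 10; |E(F_11)| = 11.

Discriminant check: Δ ∝ 4a³ + 27b² = 4·9³ + 27·3² = 4·729 + 27·9 ≡ 2 (mod 11). Nonzero ⇒ E is nonsingular.
For each x ∈ F_11, compute rhs = x³ + 9·x + 3 mod 11, then count y ∈ F_11 with y² ≡ rhs.
  x = 0: rhs = 3, matching y values: 5, 6 (2 points).
  x = 1: rhs = 2, matching y values: none (0 points).
  x = 2: rhs = 7, matching y values: none (0 points).
  x = 3: rhs = 2, matching y values: none (0 points).
  x = 4: rhs = 4, matching y values: 2, 9 (2 points).
  x = 5: rhs = 8, matching y values: none (0 points).
  x = 6: rhs = 9, matching y values: 3, 8 (2 points).
  x = 7: rhs = 2, matching y values: none (0 points).
  x = 8: rhs = 4, matching y values: 2, 9 (2 points).
  x = 9: rhs = 10, matching y values: none (0 points).
  x = 10: rhs = 4, matching y values: 2, 9 (2 points).
Total affine count: 10.
Full point count |E(F_11)| = 10 + 1 = 11.
Hasse bound: |11 − (11+1)| = |-1| = 1 ≤ 2√11 ≈ 6.6332 ✓.


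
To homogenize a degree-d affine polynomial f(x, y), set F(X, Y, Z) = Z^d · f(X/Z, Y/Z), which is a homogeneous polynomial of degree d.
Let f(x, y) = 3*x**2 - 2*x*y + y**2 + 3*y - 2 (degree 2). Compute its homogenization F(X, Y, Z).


F(X, Y, Z) = 3*X**2 - 2*X*Y + Y**2 + 3*Y*Z - 2*Z**2

deg(f) = 2.
Substitute x = X/Z, y = Y/Z into f, then multiply by Z^2.
  monomial 3·x^2·y^0 ↦ 3·X^2·Y^0·Z^0.
  monomial -2·x^1·y^1 ↦ -2·X^1·Y^1·Z^0.
  monomial 1·x^0·y^2 ↦ 1·X^0·Y^2·Z^0.
  monomial 3·x^0·y^1 ↦ 3·X^0·Y^1·Z^1.
  monomial -2·x^0·y^0 ↦ -2·X^0·Y^0·Z^2.
Collecting: F(X, Y, Z) = 3*X**2 - 2*X*Y + Y**2 + 3*Y*Z - 2*Z**2.


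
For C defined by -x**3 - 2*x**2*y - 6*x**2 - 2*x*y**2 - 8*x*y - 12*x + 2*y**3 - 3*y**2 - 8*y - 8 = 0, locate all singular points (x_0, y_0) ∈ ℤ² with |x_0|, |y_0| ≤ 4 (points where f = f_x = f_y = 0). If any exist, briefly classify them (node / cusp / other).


Singular points: {(-2, 0)}; classification: cusp.

Compute partial derivatives:
  f_x = -3*x**2 - 4*x*y - 12*x - 2*y**2 - 8*y - 12.
  f_y = -2*x**2 - 4*x*y - 8*x + 6*y**2 - 6*y - 8.
Scan x_0 ∈ {−4, ..., 4}. For each x_0, f_y(x_0, y) is a polynomial in y; find its integer roots y ∈ {−4, ..., 4}, then test f_x and f at those candidates.
  x = -4: f_y(-4, y) = 6*y**2 + 10*y - 8; no integer root y with |y| ≤ 4.
  x = -3: f_y(-3, y) = 6*y**2 + 6*y - 2; no integer root y with |y| ≤ 4.
  x = -2: f_y(-2, y) = 6*y**2 + 2*y; vanishes at y ∈ {0}. (-2, 0): f_x = 0, f = 0 — SINGULAR.
  x = -1: f_y(-1, y) = 6*y**2 - 2*y - 2; no integer root y with |y| ≤ 4.
  x = 0: f_y(0, y) = 6*y**2 - 6*y - 8; no integer root y with |y| ≤ 4.
  x = 1: f_y(1, y) = 6*y**2 - 10*y - 18; no integer root y with |y| ≤ 4.
  x = 2: f_y(2, y) = 6*y**2 - 14*y - 32; no integer root y with |y| ≤ 4.
  x = 3: f_y(3, y) = 6*y**2 - 18*y - 50; no integer root y with |y| ≤ 4.
  x = 4: f_y(4, y) = 6*y**2 - 22*y - 72; no integer root y with |y| ≤ 4.
Only singular point on the grid: (-2, 0).
Classify: substitute x = -2 + u, y = 0 + v and expand: f = -u**3 - 2*u**2*v - 2*u*v**2 + 2*v**3 + v**2.
No constant or linear terms (consistent with a singular point). Quadratic part: v**2. Cubic part: -u**3 - 2*u**2*v - 2*u*v**2 + 2*v**3.
The quadratic part v**2 is a perfect square, so there is a single (double) tangent line v = 0, i.e. y = 0. Restricting the cubic part to that line (v = 0) leaves -u**3 ≠ 0, so f is not divisible by v and the branch is v² ≈ u**3 to lowest order — this is a cusp.
Classification: cusp.


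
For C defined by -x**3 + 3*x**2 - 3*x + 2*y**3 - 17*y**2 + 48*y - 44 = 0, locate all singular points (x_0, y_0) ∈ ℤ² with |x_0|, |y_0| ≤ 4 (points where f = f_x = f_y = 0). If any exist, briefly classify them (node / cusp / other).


Singular points: {(1, 3)}; classification: cusp.

Compute partial derivatives:
  f_x = -3*x**2 + 6*x - 3.
  f_y = 6*y**2 - 34*y + 48.
Scan x_0 ∈ {−4, ..., 4}. For each x_0, f_y(x_0, y) is a polynomial in y; find its integer roots y ∈ {−4, ..., 4}, then test f_x and f at those candidates.
  x = -4: f_y(-4, y) = 6*y**2 - 34*y + 48; vanishes at y ∈ {3}. (-4, 3): f_x = -75 ≠ 0.
  x = -3: f_y(-3, y) = 6*y**2 - 34*y + 48; vanishes at y ∈ {3}. (-3, 3): f_x = -48 ≠ 0.
  x = -2: f_y(-2, y) = 6*y**2 - 34*y + 48; vanishes at y ∈ {3}. (-2, 3): f_x = -27 ≠ 0.
  x = -1: f_y(-1, y) = 6*y**2 - 34*y + 48; vanishes at y ∈ {3}. (-1, 3): f_x = -12 ≠ 0.
  x = 0: f_y(0, y) = 6*y**2 - 34*y + 48; vanishes at y ∈ {3}. (0, 3): f_x = -3 ≠ 0.
  x = 1: f_y(1, y) = 6*y**2 - 34*y + 48; vanishes at y ∈ {3}. (1, 3): f_x = 0, f = 0 — SINGULAR.
  x = 2: f_y(2, y) = 6*y**2 - 34*y + 48; vanishes at y ∈ {3}. (2, 3): f_x = -3 ≠ 0.
  x = 3: f_y(3, y) = 6*y**2 - 34*y + 48; vanishes at y ∈ {3}. (3, 3): f_x = -12 ≠ 0.
  x = 4: f_y(4, y) = 6*y**2 - 34*y + 48; vanishes at y ∈ {3}. (4, 3): f_x = -27 ≠ 0.
Only singular point on the grid: (1, 3).
Classify: substitute x = 1 + u, y = 3 + v and expand: f = -u**3 + 2*v**3 + v**2.
No constant or linear terms (consistent with a singular point). Quadratic part: v**2. Cubic part: -u**3 + 2*v**3.
The quadratic part v**2 is a perfect square, so there is a single (double) tangent line v = 0, i.e. y = 3. Restricting the cubic part to that line (v = 0) leaves -u**3 ≠ 0, so f is not divisible by v and the branch is v² ≈ u**3 to lowest order — this is a cusp.
Classification: cusp.


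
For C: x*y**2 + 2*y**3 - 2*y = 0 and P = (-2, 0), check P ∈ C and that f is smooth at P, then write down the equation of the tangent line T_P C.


Tangent line at P: -2*y = 0.

Step 1: f(-2, 0) = 0, so P lies on C.
Step 2: partial derivatives
  f_x(x, y) = y**2, f_y(x, y) = 2*x*y + 6*y**2 - 2.
  f_x(P) = 0, f_y(P) = -2 (gradient nonzero, so P is smooth).
Step 3: tangent line at P: 0·(x − -2) + -2·(y − 0) = 0.
Expanding: -2*y = 0.


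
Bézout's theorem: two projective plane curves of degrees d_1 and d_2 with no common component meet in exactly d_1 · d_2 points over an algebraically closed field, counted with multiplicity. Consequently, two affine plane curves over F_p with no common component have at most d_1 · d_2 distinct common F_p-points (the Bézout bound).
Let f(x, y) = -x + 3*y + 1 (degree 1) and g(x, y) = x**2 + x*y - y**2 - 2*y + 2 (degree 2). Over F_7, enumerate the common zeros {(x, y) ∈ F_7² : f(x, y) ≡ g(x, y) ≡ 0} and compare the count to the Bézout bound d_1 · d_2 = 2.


Common zeros: ∅; count = 0; Bézout bound = 2.

deg(f) = 1, deg(g) = 2, so Bézout bound = 2.
Scan x ∈ F_7. For each x, list the y ∈ F_7 with f(x, y) ≡ 0 and those with g(x, y) ≡ 0 (mod 7); the common zeros in that column are the intersection.
  x = 0: f ≡ 0 at y ∈ {2}; g ≡ 0 at y ∈ ∅; common: ∅.
  x = 1: f ≡ 0 at y ∈ {0}; g ≡ 0 at y ∈ ∅; common: ∅.
  x = 2: f ≡ 0 at y ∈ {5}; g ≡ 0 at y ∈ ∅; common: ∅.
  x = 3: f ≡ 0 at y ∈ {3}; g ≡ 0 at y ∈ ∅; common: ∅.
  x = 4: f ≡ 0 at y ∈ {1}; g ≡ 0 at y ∈ ∅; common: ∅.
  x = 5: f ≡ 0 at y ∈ {6}; g ≡ 0 at y ∈ ∅; common: ∅.
  x = 6: f ≡ 0 at y ∈ {4}; g ≡ 0 at y ∈ {2}; common: ∅.
Collecting: common zeros = ∅, so the count is 0.
Comparison with the Bézout bound: 0 ≤ 2 = deg(f)·deg(g), as expected for curves with no common component (the affine F_7-count falls short of the bound because intersections may lie at infinity, over extension fields, or carry multiplicity).


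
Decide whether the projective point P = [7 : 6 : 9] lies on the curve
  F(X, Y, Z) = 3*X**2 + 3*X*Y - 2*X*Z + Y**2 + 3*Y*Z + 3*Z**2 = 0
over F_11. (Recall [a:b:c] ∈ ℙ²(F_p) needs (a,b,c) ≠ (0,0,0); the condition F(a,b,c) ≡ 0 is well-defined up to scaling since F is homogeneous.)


F(7,6,9) ≡ 5 (mod 11); P is NOT on the curve.

Evaluate F(7, 6, 9) term-by-term (mod 11).
  3*X**2 ↦ 3·49·1·1 = 147
  3*X*Y ↦ 3·7·6·1 = 126
  -2*X*Z ↦ -2·7·1·9 = -126
  Y**2 ↦ 1·1·36·1 = 36
  3*Y*Z ↦ 3·1·6·9 = 162
  3*Z**2 ↦ 3·1·1·81 = 243
Sum: F(7, 6, 9) = (147) + (126) + (-126) + (36) + (162) + (243) = 588.
Reducing mod 11: 588 ≡ 5 (mod 11).
Since F(a, b, c) ≡ 5 ≠ 0 (mod 11), P does NOT lie on the curve.


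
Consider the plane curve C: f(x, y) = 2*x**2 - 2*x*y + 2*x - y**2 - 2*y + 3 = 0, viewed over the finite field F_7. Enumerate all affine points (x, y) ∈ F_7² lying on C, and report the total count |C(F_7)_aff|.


Affine F_7-points: {(0, 1), (0, 4), (1, 0), (1, 3), (3, 2), (3, 4), (5, 0), (5, 2)}; count = 8.

For each of the 49 pairs (x, y) ∈ F_7², evaluate f(x, y) mod 7. Record the zeros.
  x = 0: [0↦3, 1↦0, 2↦2, 3↦2, 4↦0, 5↦3, 6↦4]  zeros at y ∈ {1, 4}
  x = 1: [0↦0, 1↦2, 2↦2, 3↦0, 4↦3, 5↦4, 6↦3]  zeros at y ∈ {0, 3}
  x = 2: [0↦1, 1↦1, 2↦6, 3↦2, 4↦3, 5↦2, 6↦6]  zeros at y ∈ ∅
  x = 3: [0↦6, 1↦4, 2↦0, 3↦1, 4↦0, 5↦4, 6↦6]  zeros at y ∈ {2, 4}
  x = 4: [0↦1, 1↦4, 2↦5, 3↦4, 4↦1, 5↦3, 6↦3]  zeros at y ∈ ∅
  x = 5: [0↦0, 1↦1, 2↦0, 3↦4, 4↦6, 5↦6, 6↦4]  zeros at y ∈ {0, 2}
  x = 6: [0↦3, 1↦2, 2↦6, 3↦1, 4↦1, 5↦6, 6↦2]  zeros at y ∈ ∅
Collecting zeros: affine points = {(0, 1), (0, 4), (1, 0), (1, 3), (3, 2), (3, 4), (5, 0), (5, 2)}.
Total count |C(F_7)_aff| = 8.


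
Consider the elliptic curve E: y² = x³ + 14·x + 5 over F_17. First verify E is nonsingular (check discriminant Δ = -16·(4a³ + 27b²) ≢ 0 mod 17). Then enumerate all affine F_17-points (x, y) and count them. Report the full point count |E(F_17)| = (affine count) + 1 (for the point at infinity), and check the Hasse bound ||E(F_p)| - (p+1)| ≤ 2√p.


Affine points = {(5, 8), (5, 9), (6, 4), (6, 13), (7, 2), (7, 15), (8, 0), (13, 2), (13, 15), (14, 2), (14, 15)}; affine count = 11; |E(F_17)| = 12.

Discriminant check: Δ ∝ 4a³ + 27b² = 4·14³ + 27·5² = 4·2744 + 27·25 ≡ 6 (mod 17). Nonzero ⇒ E is nonsingular.
For each x ∈ F_17, compute rhs = x³ + 14·x + 5 mod 17, then count y ∈ F_17 with y² ≡ rhs.
  x = 0: rhs = 5, matching y values: none (0 points).
  x = 1: rhs = 3, matching y values: none (0 points).
  x = 2: rhs = 7, matching y values: none (0 points).
  x = 3: rhs = 6, matching y values: none (0 points).
  x = 4: rhs = 6, matching y values: none (0 points).
  x = 5: rhs = 13, matching y values: 8, 9 (2 points).
  x = 6: rhs = 16, matching y values: 4, 13 (2 points).
  x = 7: rhs = 4, matching y values: 2, 15 (2 points).
  x = 8: rhs = 0, matching y values: 0 (1 points).
  x = 9: rhs = 10, matching y values: none (0 points).
  x = 10: rhs = 6, matching y values: none (0 points).
  x = 11: rhs = 11, matching y values: none (0 points).
  x = 12: rhs = 14, matching y values: none (0 points).
  x = 13: rhs = 4, matching y values: 2, 15 (2 points).
  x = 14: rhs = 4, matching y values: 2, 15 (2 points).
  x = 15: rhs = 3, matching y values: none (0 points).
  x = 16: rhs = 7, matching y values: none (0 points).
Total affine count: 11.
Full point count |E(F_17)| = 11 + 1 = 12.
Hasse bound: |12 − (17+1)| = |-6| = 6 ≤ 2√17 ≈ 8.2462 ✓.


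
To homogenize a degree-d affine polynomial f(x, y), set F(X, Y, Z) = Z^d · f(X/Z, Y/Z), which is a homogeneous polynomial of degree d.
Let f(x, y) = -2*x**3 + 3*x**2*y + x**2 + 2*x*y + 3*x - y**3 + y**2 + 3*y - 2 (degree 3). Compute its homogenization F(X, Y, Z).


F(X, Y, Z) = -2*X**3 + 3*X**2*Y + X**2*Z + 2*X*Y*Z + 3*X*Z**2 - Y**3 + Y**2*Z + 3*Y*Z**2 - 2*Z**3

deg(f) = 3.
Substitute x = X/Z, y = Y/Z into f, then multiply by Z^3.
  monomial -2·x^3·y^0 ↦ -2·X^3·Y^0·Z^0.
  monomial 3·x^2·y^1 ↦ 3·X^2·Y^1·Z^0.
  monomial 1·x^2·y^0 ↦ 1·X^2·Y^0·Z^1.
  monomial 2·x^1·y^1 ↦ 2·X^1·Y^1·Z^1.
  monomial 3·x^1·y^0 ↦ 3·X^1·Y^0·Z^2.
  monomial -1·x^0·y^3 ↦ -1·X^0·Y^3·Z^0.
  monomial 1·x^0·y^2 ↦ 1·X^0·Y^2·Z^1.
  monomial 3·x^0·y^1 ↦ 3·X^0·Y^1·Z^2.
  monomial -2·x^0·y^0 ↦ -2·X^0·Y^0·Z^3.
Collecting: F(X, Y, Z) = -2*X**3 + 3*X**2*Y + X**2*Z + 2*X*Y*Z + 3*X*Z**2 - Y**3 + Y**2*Z + 3*Y*Z**2 - 2*Z**3.


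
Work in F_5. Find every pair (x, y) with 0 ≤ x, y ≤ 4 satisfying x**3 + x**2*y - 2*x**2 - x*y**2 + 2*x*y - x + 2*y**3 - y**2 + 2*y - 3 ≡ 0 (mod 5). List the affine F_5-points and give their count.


Affine F_5-points: {(0, 1), (1, 0), (1, 1), (2, 0), (2, 4), (3, 4), (4, 0)}; count = 7.

For each of the 25 pairs (x, y) ∈ F_5², evaluate f(x, y) mod 5. Record the zeros.
  x = 0: [0↦2, 1↦0, 2↦3, 3↦3, 4↦2]  zeros at y ∈ {1}
  x = 1: [0↦0, 1↦0, 2↦3, 3↦1, 4↦1]  zeros at y ∈ {0, 1}
  x = 2: [0↦0, 1↦4, 2↦4, 3↦2, 4↦0]  zeros at y ∈ {0, 4}
  x = 3: [0↦3, 1↦3, 2↦2, 3↦2, 4↦0]  zeros at y ∈ {4}
  x = 4: [0↦0, 1↦3, 2↦3, 3↦2, 4↦2]  zeros at y ∈ {0}
Collecting zeros: affine points = {(0, 1), (1, 0), (1, 1), (2, 0), (2, 4), (3, 4), (4, 0)}.
Total count |C(F_5)_aff| = 7.


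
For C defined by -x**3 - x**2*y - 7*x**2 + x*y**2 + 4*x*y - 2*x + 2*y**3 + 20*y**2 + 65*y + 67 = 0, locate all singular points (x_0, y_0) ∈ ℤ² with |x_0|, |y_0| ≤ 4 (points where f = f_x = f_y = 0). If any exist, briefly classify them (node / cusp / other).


Singular points: {(-1, -3)}; classification: node.

Compute partial derivatives:
  f_x = -3*x**2 - 2*x*y - 14*x + y**2 + 4*y - 2.
  f_y = -x**2 + 2*x*y + 4*x + 6*y**2 + 40*y + 65.
Scan x_0 ∈ {−4, ..., 4}. For each x_0, f_y(x_0, y) is a polynomial in y; find its integer roots y ∈ {−4, ..., 4}, then test f_x and f at those candidates.
  x = -4: f_y(-4, y) = 6*y**2 + 32*y + 33; no integer root y with |y| ≤ 4.
  x = -3: f_y(-3, y) = 6*y**2 + 34*y + 44; vanishes at y ∈ {-2}. (-3, -2): f_x = -3 ≠ 0.
  x = -2: f_y(-2, y) = 6*y**2 + 36*y + 53; no integer root y with |y| ≤ 4.
  x = -1: f_y(-1, y) = 6*y**2 + 38*y + 60; vanishes at y ∈ {-3}. (-1, -3): f_x = 0, f = 0 — SINGULAR.
  x = 0: f_y(0, y) = 6*y**2 + 40*y + 65; no integer root y with |y| ≤ 4.
  x = 1: f_y(1, y) = 6*y**2 + 42*y + 68; no integer root y with |y| ≤ 4.
  x = 2: f_y(2, y) = 6*y**2 + 44*y + 69; no integer root y with |y| ≤ 4.
  x = 3: f_y(3, y) = 6*y**2 + 46*y + 68; vanishes at y ∈ {-2}. (3, -2): f_x = -63 ≠ 0.
  x = 4: f_y(4, y) = 6*y**2 + 48*y + 65; no integer root y with |y| ≤ 4.
Only singular point on the grid: (-1, -3).
Classify: substitute x = -1 + u, y = -3 + v and expand: f = -u**3 - u**2*v - u**2 + u*v**2 + 2*v**3 + v**2.
No constant or linear terms (consistent with a singular point). Quadratic part: -u**2 + v**2. Cubic part: -u**3 - u**2*v + u*v**2 + 2*v**3.
The quadratic part v**2 - u**2 = (v − u)(v + u) splits into two distinct linear factors, so there are two distinct tangent lines y − -3 = ±(x − -1) — this is a node (ordinary double point).
Classification: node.


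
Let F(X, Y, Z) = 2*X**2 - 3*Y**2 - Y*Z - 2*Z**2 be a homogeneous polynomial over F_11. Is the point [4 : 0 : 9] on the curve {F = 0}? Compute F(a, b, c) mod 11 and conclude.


F(4,0,9) ≡ 2 (mod 11); P is NOT on the curve.

Evaluate F(4, 0, 9) term-by-term (mod 11).
  2*X**2 ↦ 2·16·1·1 = 32
  -3*Y**2 ↦ -3·1·0·1 = 0
  -Y*Z ↦ -1·1·0·9 = 0
  -2*Z**2 ↦ -2·1·1·81 = -162
Sum: F(4, 0, 9) = (32) + (0) + (0) + (-162) = -130.
Reducing mod 11: -130 ≡ 2 (mod 11).
Since F(a, b, c) ≡ 2 ≠ 0 (mod 11), P does NOT lie on the curve.


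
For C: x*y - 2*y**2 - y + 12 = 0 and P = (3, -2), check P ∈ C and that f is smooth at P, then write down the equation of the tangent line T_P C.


Tangent line at P: -2*x + 10*y + 26 = 0.

Step 1: f(3, -2) = 0, so P lies on C.
Step 2: partial derivatives
  f_x(x, y) = y, f_y(x, y) = x - 4*y - 1.
  f_x(P) = -2, f_y(P) = 10 (gradient nonzero, so P is smooth).
Step 3: tangent line at P: -2·(x − 3) + 10·(y − -2) = 0.
Expanding: -2*x + 10*y + 26 = 0.


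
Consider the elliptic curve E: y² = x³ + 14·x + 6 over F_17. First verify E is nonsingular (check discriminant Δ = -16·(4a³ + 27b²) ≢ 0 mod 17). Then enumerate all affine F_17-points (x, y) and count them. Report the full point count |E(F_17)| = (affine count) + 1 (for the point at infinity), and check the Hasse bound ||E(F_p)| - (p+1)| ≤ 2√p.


Affine points = {(1, 2), (1, 15), (2, 5), (2, 12), (6, 0), (8, 1), (8, 16), (12, 7), (12, 10), (15, 2), (15, 15), (16, 5), (16, 12)}; affine count = 13; |E(F_17)| = 14.

Discriminant check: Δ ∝ 4a³ + 27b² = 4·14³ + 27·6² = 4·2744 + 27·36 ≡ 14 (mod 17). Nonzero ⇒ E is nonsingular.
For each x ∈ F_17, compute rhs = x³ + 14·x + 6 mod 17, then count y ∈ F_17 with y² ≡ rhs.
  x = 0: rhs = 6, matching y values: none (0 points).
  x = 1: rhs = 4, matching y values: 2, 15 (2 points).
  x = 2: rhs = 8, matching y values: 5, 12 (2 points).
  x = 3: rhs = 7, matching y values: none (0 points).
  x = 4: rhs = 7, matching y values: none (0 points).
  x = 5: rhs = 14, matching y values: none (0 points).
  x = 6: rhs = 0, matching y values: 0 (1 points).
  x = 7: rhs = 5, matching y values: none (0 points).
  x = 8: rhs = 1, matching y values: 1, 16 (2 points).
  x = 9: rhs = 11, matching y values: none (0 points).
  x = 10: rhs = 7, matching y values: none (0 points).
  x = 11: rhs = 12, matching y values: none (0 points).
  x = 12: rhs = 15, matching y values: 7, 10 (2 points).
  x = 13: rhs = 5, matching y values: none (0 points).
  x = 14: rhs = 5, matching y values: none (0 points).
  x = 15: rhs = 4, matching y values: 2, 15 (2 points).
  x = 16: rhs = 8, matching y values: 5, 12 (2 points).
Total affine count: 13.
Full point count |E(F_17)| = 13 + 1 = 14.
Hasse bound: |14 − (17+1)| = |-4| = 4 ≤ 2√17 ≈ 8.2462 ✓.


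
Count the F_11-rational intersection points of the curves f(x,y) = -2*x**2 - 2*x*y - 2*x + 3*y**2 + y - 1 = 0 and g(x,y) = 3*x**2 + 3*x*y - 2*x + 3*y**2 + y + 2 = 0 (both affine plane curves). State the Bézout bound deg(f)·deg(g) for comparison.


Common zeros: ∅; count = 0; Bézout bound = 4.

deg(f) = 2, deg(g) = 2, so Bézout bound = 4.
Scan x ∈ F_11. For each x, list the y ∈ F_11 with f(x, y) ≡ 0 and those with g(x, y) ≡ 0 (mod 11); the common zeros in that column are the intersection.
  x = 0: f ≡ 0 at y ∈ ∅; g ≡ 0 at y ∈ ∅; common: ∅.
  x = 1: f ≡ 0 at y ∈ ∅; g ≡ 0 at y ∈ ∅; common: ∅.
  x = 2: f ≡ 0 at y ∈ {6}; g ≡ 0 at y ∈ ∅; common: ∅.
  x = 3: f ≡ 0 at y ∈ ∅; g ≡ 0 at y ∈ {2}; common: ∅.
  x = 4: f ≡ 0 at y ∈ ∅; g ≡ 0 at y ∈ ∅; common: ∅.
  x = 5: f ≡ 0 at y ∈ ∅; g ≡ 0 at y ∈ ∅; common: ∅.
  x = 6: f ≡ 0 at y ∈ ∅; g ≡ 0 at y ∈ ∅; common: ∅.
  x = 7: f ≡ 0 at y ∈ ∅; g ≡ 0 at y ∈ ∅; common: ∅.
  x = 8: f ≡ 0 at y ∈ ∅; g ≡ 0 at y ∈ ∅; common: ∅.
  x = 9: f ≡ 0 at y ∈ ∅; g ≡ 0 at y ∈ ∅; common: ∅.
  x = 10: f ≡ 0 at y ∈ ∅; g ≡ 0 at y ∈ ∅; common: ∅.
Collecting: common zeros = ∅, so the count is 0.
Comparison with the Bézout bound: 0 ≤ 4 = deg(f)·deg(g), as expected for curves with no common component (the affine F_11-count falls short of the bound because intersections may lie at infinity, over extension fields, or carry multiplicity).
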